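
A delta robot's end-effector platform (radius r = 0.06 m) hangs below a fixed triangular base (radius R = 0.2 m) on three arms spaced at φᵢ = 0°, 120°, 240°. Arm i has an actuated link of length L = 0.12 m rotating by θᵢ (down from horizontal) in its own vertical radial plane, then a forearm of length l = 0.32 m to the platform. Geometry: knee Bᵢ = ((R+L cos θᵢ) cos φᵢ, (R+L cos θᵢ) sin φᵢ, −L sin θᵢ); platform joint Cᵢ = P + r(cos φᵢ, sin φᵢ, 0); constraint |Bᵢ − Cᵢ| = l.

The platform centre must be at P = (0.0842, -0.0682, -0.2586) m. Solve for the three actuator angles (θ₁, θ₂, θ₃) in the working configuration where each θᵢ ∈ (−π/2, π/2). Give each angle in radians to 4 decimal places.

φ1=0.0° → target in arm frame (0.0842, -0.0682)
  A cos θ + B sin θ = C:  0.0558·cos θ + -0.2586·sin θ = 0.0557
  θ1 = atan2(B,A) + arccos(C/0.2646) = 0.0005
arm 2 (φ=120.0°): x'=-0.1012, y'=-0.0388
  A cos θ + B sin θ = C:  0.2412·cos θ + -0.2586·sin θ = -0.1606
  θ2 = atan2(B,A) + arccos(C/0.3536) = 1.2219
φ3=240.0° → target in arm frame (0.0170, 0.1070)
  e−x'=0.1230;  (l²−L²−(e−x')²−y'²−z²)/2L = -0.0228
  γ=atan2(-0.2586,0.1230)=-1.1267;  ψ=arccos(-0.0795)=1.6504;  θ3=γ+ψ≈0.5237

θ₁ = 0.0005, θ₂ = 1.2219, θ₃ = 0.5237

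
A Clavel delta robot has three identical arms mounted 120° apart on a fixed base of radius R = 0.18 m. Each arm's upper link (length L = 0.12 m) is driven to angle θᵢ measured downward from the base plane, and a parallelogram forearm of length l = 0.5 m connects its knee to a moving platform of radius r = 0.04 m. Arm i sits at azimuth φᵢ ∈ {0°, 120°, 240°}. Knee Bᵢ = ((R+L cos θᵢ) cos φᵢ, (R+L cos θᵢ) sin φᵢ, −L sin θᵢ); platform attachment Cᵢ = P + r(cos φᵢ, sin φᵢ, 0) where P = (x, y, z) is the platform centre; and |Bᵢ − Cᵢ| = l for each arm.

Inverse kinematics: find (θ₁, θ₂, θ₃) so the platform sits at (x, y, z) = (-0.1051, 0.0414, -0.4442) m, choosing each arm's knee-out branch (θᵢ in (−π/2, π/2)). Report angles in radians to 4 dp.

θ₁ = 0.6984, θ₂ = -0.1743, θ₃ = 0.1748

φ1=0.0° → target in arm frame (-0.1051, 0.0414)
  A=0.2451, B=-0.4442, C=(l²−L²−A²−y'²−z²)/(2L)=-0.0979
  √(A²+B²)=0.5073;  θ1 = -1.0666+1.7650 ≈ 0.6984
rotate P by −φ2: (0.0884, 0.0703, -0.4442)
  e−x'=0.0516;  (l²−L²−(e−x')²−y'²−z²)/2L = 0.1278
  θ2 = atan2(B,A) + arccos(C/0.4472) = -0.1743
φ3=240.0° → target in arm frame (0.0167, -0.1117)
  e−x'=0.1233;  (l²−L²−(e−x')²−y'²−z²)/2L = 0.0442
  √(A²+B²)=0.4610;  θ3 = -1.3000+1.4748 ≈ 0.1748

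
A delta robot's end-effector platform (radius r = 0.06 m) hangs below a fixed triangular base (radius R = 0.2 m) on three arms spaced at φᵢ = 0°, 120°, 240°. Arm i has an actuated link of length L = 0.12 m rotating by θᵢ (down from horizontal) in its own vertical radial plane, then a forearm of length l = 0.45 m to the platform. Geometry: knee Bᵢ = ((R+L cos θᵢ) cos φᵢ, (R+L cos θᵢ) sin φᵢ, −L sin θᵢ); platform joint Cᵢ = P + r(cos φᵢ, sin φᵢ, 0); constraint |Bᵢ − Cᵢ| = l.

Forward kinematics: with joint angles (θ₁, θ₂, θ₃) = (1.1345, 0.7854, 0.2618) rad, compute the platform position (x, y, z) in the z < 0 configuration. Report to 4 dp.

(-0.0933, -0.0653, -0.4516)

φ1=0.0°: virtual centre (0.1907, 0.0000, -0.1088), radius l
φ2=120.0°: virtual centre (-0.1124, 0.1947, -0.0849), radius l
φ3=240.0°: virtual centre (-0.1280, -0.2216, -0.0311), radius l
|O₂|²−|O₁|² = 0.0096;  |O₃|²−|O₁|² = 0.0183
linear system: -0.6063x+0.3895y = 0.0096−0.0478z; -0.6373x+-0.4433y = 0.0183−0.1554z
det = 0.5169;  x = -0.0220+0.1581z,  y = -0.0096+0.1233z
into |P−O₁|² = l²: 1.0402z² + 0.1479z + -0.1454 = 0;  Δ = 0.6267;  z = -0.4516 or 0.3094 → z<0 root = -0.4516
x = -0.0933, y = -0.0653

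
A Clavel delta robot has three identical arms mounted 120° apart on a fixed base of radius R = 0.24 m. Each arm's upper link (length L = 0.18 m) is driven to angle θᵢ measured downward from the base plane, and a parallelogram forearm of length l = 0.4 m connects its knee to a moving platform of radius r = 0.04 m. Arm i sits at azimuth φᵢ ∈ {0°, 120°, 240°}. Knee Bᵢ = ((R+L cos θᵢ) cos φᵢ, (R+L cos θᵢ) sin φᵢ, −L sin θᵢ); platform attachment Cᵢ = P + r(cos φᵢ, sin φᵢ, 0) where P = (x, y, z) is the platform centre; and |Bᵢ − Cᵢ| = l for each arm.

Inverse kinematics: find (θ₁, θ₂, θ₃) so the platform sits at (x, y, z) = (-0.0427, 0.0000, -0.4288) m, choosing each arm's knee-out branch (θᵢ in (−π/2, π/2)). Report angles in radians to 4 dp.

θ₁ = 1.2217, θ₂ = 0.9599, θ₃ = 0.9599

arm 1 (φ=0.0°): x'=-0.0427, y'=0.0000
  A=0.2427, B=-0.4288, C=(l²−L²−A²−y'²−z²)/(2L)=-0.3199
  γ=atan2(-0.4288,0.2427)=-1.0558;  ψ=arccos(-0.6493)=2.2775;  θ1=γ+ψ≈1.2217
rotate P by −φ2: (0.0213, 0.0370, -0.4288)
  A cos θ + B sin θ = C:  0.1787·cos θ + -0.4288·sin θ = -0.2488
  √(A²+B²)=0.4645;  θ2 = -1.1760+2.1359 ≈ 0.9599
arm 3 (φ=240.0°): x'=0.0214, y'=-0.0370
  e−x'=0.1786;  (l²−L²−(e−x')²−y'²−z²)/2L = -0.2488
  θ3 = atan2(B,A) + arccos(C/0.4645) = 0.9599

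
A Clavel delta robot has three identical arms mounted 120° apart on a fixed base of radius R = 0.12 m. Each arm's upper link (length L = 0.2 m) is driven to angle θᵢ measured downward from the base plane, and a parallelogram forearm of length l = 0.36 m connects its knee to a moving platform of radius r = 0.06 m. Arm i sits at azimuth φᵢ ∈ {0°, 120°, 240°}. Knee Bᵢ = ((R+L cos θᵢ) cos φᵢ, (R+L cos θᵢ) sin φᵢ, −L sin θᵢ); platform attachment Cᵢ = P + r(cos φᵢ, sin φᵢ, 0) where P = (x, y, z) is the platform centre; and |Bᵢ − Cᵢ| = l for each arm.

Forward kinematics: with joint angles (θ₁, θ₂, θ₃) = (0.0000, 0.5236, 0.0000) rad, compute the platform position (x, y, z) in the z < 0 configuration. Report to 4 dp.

centre 1 = (0.2600·cos0.0°, 0.2600·sin0.0°, 0.0000) = (0.2600, 0.0000, 0.0000)
centre 2 = (0.2332·cos120.0°, 0.2332·sin120.0°, -0.1000) = (-0.1166, 0.2020, -0.1000)
arm 3 at φ=240.0°: ρ3 = 0.2600;  centre 3 = (-0.1300, -0.2252, 0.0000)
subtract pairs → two planes through P
plane₁₂: -0.7532x+0.4039y+-0.2000z = -0.0032
Cramer: x(z) = 0.0022-0.1377z;  y(z) = -0.0038+0.2384z
sphere 1 gives Az²+Bz+C=0 with A=1.0758, B=0.0691, C=-0.0631;  B²−4AC=0.2764;  roots -0.2765, 0.2122;  negative root z = -0.2765
x = 0.0403, y = -0.0698

(0.0403, -0.0698, -0.2765)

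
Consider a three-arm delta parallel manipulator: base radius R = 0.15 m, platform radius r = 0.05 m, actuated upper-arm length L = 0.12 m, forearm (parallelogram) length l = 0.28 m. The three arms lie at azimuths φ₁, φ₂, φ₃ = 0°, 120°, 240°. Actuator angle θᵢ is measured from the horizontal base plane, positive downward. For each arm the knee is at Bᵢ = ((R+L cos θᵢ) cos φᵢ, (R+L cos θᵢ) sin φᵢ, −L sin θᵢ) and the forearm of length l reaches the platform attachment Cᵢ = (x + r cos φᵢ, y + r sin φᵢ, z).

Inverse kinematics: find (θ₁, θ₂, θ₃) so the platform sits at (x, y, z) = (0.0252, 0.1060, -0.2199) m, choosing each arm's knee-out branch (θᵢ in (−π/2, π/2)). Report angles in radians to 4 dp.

φ1=0.0° → target in arm frame (0.0252, 0.1060)
  e−x'=0.0748;  (l²−L²−(e−x')²−y'²−z²)/2L = -0.0049
  √(A²+B²)=0.2323;  θ1 = -1.2429+1.5921 ≈ 0.3492
φ2=120.0° → target in arm frame (0.0792, -0.0748)
  e−x'=0.0208;  (l²−L²−(e−x')²−y'²−z²)/2L = 0.0401
  θ2 = atan2(B,A) + arccos(C/0.2209) = -0.0880
φ3=240.0° → target in arm frame (-0.1044, -0.0312)
  A=0.2044, B=-0.2199, C=(l²−L²−A²−y'²−z²)/(2L)=-0.1129
  √(A²+B²)=0.3002;  θ3 = -0.8219+1.9565 ≈ 1.1346

θ₁ = 0.3492, θ₂ = -0.0880, θ₃ = 1.1346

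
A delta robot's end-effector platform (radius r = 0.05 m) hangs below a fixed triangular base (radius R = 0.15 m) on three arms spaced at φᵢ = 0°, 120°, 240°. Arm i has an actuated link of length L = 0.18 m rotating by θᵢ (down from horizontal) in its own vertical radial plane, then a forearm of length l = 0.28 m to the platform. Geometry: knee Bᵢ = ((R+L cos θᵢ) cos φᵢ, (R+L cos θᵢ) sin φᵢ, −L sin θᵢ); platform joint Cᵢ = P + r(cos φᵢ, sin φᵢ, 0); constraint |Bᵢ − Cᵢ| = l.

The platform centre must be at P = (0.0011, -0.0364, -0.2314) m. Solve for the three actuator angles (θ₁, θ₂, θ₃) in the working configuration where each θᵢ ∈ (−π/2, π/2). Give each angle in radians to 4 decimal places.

arm 1 (φ=0.0°): x'=0.0011, y'=-0.0364
  e−x'=0.0989;  (l²−L²−(e−x')²−y'²−z²)/2L = -0.0518
  √(A²+B²)=0.2516;  θ1 = -1.1669+1.7782 ≈ 0.6113
rotate P by −φ2: (-0.0321, 0.0172, -0.2314)
  e−x'=0.1321;  (l²−L²−(e−x')²−y'²−z²)/2L = -0.0702
  θ2 = atan2(B,A) + arccos(C/0.2664) = 0.7854
arm 3 (φ=240.0°): x'=0.0310, y'=0.0192
  e−x'=0.0690;  (l²−L²−(e−x')²−y'²−z²)/2L = -0.0352
  θ3 = atan2(B,A) + arccos(C/0.2415) = 0.4363

θ₁ = 0.6113, θ₂ = 0.7854, θ₃ = 0.4363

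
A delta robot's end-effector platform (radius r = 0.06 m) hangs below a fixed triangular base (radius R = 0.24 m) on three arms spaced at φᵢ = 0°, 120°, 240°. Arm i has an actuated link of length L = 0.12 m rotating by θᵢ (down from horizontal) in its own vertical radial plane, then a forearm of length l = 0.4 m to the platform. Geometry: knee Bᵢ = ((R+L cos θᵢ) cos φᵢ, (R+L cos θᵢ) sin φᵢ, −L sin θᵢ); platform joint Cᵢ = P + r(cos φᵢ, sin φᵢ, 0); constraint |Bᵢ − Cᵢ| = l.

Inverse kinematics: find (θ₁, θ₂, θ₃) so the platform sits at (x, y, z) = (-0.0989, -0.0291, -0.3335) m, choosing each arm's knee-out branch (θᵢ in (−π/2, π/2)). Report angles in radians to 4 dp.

φ1=0.0° → target in arm frame (-0.0989, -0.0291)
  e−x'=0.2789;  (l²−L²−(e−x')²−y'²−z²)/2L = -0.1844
  θ1 = atan2(B,A) + arccos(C/0.4347) = 1.1345
φ2=120.0° → target in arm frame (0.0242, 0.1002)
  e−x'=0.1558;  (l²−L²−(e−x')²−y'²−z²)/2L = 0.0003
  √(A²+B²)=0.3681;  θ2 = -1.1339+1.5699 ≈ 0.4360
arm 3 (φ=240.0°): x'=0.0747, y'=-0.0711
  e−x'=0.1053;  (l²−L²−(e−x')²−y'²−z²)/2L = 0.0759
  √(A²+B²)=0.3497;  θ3 = -1.2648+1.3519 ≈ 0.0871

θ₁ = 1.1345, θ₂ = 0.4360, θ₃ = 0.0871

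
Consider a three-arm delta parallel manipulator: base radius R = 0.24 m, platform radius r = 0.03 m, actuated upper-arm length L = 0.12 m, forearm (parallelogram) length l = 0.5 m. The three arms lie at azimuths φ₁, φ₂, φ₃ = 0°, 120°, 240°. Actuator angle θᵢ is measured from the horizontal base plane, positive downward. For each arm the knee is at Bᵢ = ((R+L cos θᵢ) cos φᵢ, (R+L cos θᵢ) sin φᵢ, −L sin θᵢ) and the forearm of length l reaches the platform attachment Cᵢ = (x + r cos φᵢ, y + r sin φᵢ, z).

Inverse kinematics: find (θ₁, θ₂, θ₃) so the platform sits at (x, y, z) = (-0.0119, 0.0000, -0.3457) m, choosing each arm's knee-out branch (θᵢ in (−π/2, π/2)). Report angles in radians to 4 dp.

θ₁ = -0.1745, θ₂ = -0.3483, θ₃ = -0.3483

rotate P by −φ1: (-0.0119, 0.0000, -0.3457)
  e−x'=0.2219;  (l²−L²−(e−x')²−y'²−z²)/2L = 0.2785
  θ1 = atan2(B,A) + arccos(C/0.4108) = -0.1745
arm 2 (φ=120.0°): x'=0.0059, y'=0.0103
  e−x'=0.2040;  (l²−L²−(e−x')²−y'²−z²)/2L = 0.3098
  √(A²+B²)=0.4014;  θ2 = -1.0376+0.6893 ≈ -0.3483
arm 3 (φ=240.0°): x'=0.0060, y'=-0.0103
  A=0.2040, B=-0.3457, C=(l²−L²−A²−y'²−z²)/(2L)=0.3098
  √(A²+B²)=0.4014;  θ3 = -1.0376+0.6893 ≈ -0.3483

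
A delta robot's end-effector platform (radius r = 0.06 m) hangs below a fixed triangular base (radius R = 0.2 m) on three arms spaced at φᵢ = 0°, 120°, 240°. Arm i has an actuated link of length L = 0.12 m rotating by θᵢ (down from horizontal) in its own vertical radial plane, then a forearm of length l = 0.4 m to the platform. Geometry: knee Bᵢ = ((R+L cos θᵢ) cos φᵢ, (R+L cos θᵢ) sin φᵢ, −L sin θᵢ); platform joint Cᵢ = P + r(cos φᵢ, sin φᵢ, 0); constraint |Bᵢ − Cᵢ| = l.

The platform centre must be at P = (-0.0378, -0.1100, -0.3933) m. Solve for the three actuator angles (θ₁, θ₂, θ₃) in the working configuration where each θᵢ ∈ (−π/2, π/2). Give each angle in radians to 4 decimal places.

φ1=0.0° → target in arm frame (-0.0378, -0.1100)
  e−x'=0.1778;  (l²−L²−(e−x')²−y'²−z²)/2L = -0.2200
  θ1 = atan2(B,A) + arccos(C/0.4316) = 0.9594
φ2=120.0° → target in arm frame (-0.0764, 0.0877)
  e−x'=0.2164;  (l²−L²−(e−x')²−y'²−z²)/2L = -0.2650
  √(A²+B²)=0.4489;  θ2 = -1.0679+2.2022 ≈ 1.1344
φ3=240.0° → target in arm frame (0.1142, 0.0223)
  A=0.0258, B=-0.3933, C=(l²−L²−A²−y'²−z²)/(2L)=-0.0427
  θ3 = atan2(B,A) + arccos(C/0.3941) = 0.1741

θ₁ = 0.9594, θ₂ = 1.1344, θ₃ = 0.1741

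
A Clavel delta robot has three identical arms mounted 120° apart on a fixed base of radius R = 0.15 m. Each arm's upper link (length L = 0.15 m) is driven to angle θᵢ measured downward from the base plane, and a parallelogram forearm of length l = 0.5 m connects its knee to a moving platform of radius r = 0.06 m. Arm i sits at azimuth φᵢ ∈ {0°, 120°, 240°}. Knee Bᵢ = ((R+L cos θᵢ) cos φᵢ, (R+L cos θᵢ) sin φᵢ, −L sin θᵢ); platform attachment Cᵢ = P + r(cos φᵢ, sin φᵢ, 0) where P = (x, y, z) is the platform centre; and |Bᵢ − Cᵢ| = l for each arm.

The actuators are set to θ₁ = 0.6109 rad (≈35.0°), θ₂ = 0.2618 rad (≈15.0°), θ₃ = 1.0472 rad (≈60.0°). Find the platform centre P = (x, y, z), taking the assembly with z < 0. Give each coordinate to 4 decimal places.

(0.0160, 0.1561, -0.5183)

arm 1 at φ=0.0°: (R−r)+L cos θ1 = 0.2129;  S1 = (0.2129, 0.0000, -0.0860)
S2 = (0.2349·cos120.0°, 0.2349·sin120.0°, -0.0388) = (-0.1174, 0.2034, -0.0388)
S3 = (0.1650·cos240.0°, 0.1650·sin240.0°, -0.1299) = (-0.0825, -0.1429, -0.1299)
eliminate P² terms by subtracting sphere 1 from 2 and 3
linear system: -0.6606x+0.4068y = 0.0040−0.0944z; -0.5907x+-0.2858y = -0.0086−-0.0877z
Cramer: x(z) = 0.0055-0.0203z;  y(z) = 0.0187-0.2650z
sphere 1 gives Az²+Bz+C=0 with A=1.0707, B=0.1706, C=-0.1993;  B²−4AC=0.8824;  roots -0.5183, 0.3590;  negative root z = -0.5183
x = 0.0160, y = 0.1561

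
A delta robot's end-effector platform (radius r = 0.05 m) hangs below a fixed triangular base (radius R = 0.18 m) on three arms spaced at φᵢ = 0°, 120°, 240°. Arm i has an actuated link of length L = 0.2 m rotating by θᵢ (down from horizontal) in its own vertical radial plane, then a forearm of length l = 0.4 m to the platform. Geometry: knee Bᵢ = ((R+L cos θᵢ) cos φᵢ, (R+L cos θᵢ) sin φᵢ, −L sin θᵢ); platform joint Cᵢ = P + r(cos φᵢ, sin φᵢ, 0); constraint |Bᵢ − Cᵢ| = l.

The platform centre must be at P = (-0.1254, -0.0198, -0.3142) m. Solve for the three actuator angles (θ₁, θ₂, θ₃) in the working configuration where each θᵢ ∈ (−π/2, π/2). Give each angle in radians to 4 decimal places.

rotate P by −φ1: (-0.1254, -0.0198, -0.3142)
  A cos θ + B sin θ = C:  0.2554·cos θ + -0.3142·sin θ = -0.1109
  γ=atan2(-0.3142,0.2554)=-0.8883;  ψ=arccos(-0.2738)=1.8481;  θ1=γ+ψ≈0.9599
rotate P by −φ2: (0.0456, 0.1185, -0.3142)
  A=0.0844, B=-0.3142, C=(l²−L²−A²−y'²−z²)/(2L)=0.0003
  θ2 = atan2(B,A) + arccos(C/0.3254) = 0.2618
rotate P by −φ3: (0.0798, -0.0987, -0.3142)
  e−x'=0.0502;  (l²−L²−(e−x')²−y'²−z²)/2L = 0.0226
  θ3 = atan2(B,A) + arccos(C/0.3182) = 0.0873

θ₁ = 0.9599, θ₂ = 0.2618, θ₃ = 0.0873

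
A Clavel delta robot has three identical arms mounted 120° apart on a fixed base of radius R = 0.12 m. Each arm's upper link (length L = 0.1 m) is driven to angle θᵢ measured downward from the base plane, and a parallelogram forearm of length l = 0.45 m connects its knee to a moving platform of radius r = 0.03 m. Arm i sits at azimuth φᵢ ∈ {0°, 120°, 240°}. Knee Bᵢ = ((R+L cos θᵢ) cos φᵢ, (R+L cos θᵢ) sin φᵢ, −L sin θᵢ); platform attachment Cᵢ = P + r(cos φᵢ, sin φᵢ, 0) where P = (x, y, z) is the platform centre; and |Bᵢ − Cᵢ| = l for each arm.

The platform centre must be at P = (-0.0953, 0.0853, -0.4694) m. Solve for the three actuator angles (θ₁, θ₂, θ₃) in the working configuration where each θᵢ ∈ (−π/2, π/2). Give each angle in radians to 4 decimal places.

θ₁ = 1.1348, θ₂ = 0.2622, θ₃ = 0.8732

φ1=0.0° → target in arm frame (-0.0953, 0.0853)
  A cos θ + B sin θ = C:  0.1853·cos θ + -0.4694·sin θ = -0.3472
  γ=atan2(-0.4694,0.1853)=-1.1948;  ψ=arccos(-0.6881)=2.3296;  θ1=γ+ψ≈1.1348
arm 2 (φ=120.0°): x'=0.1215, y'=0.0399
  A=-0.0315, B=-0.4694, C=(l²−L²−A²−y'²−z²)/(2L)=-0.1521
  γ=atan2(-0.4694,-0.0315)=-1.6378;  ψ=arccos(-0.3233)=1.9000;  θ2=γ+ψ≈0.2622
φ3=240.0° → target in arm frame (-0.0262, -0.1252)
  A=0.1162, B=-0.4694, C=(l²−L²−A²−y'²−z²)/(2L)=-0.2851
  γ=atan2(-0.4694,0.1162)=-1.3281;  ψ=arccos(-0.5895)=2.2013;  θ3=γ+ψ≈0.8732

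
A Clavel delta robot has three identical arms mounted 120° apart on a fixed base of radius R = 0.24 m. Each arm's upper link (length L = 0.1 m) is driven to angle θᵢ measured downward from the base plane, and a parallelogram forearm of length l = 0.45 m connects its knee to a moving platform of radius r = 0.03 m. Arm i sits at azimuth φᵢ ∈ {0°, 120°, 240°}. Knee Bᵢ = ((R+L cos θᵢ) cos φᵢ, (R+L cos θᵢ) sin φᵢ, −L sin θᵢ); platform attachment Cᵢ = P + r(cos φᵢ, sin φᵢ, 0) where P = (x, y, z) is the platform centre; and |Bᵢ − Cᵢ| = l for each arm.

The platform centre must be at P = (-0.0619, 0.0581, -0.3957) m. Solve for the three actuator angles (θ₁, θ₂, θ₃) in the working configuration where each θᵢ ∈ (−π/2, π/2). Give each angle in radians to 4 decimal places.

θ₁ = 1.0476, θ₂ = 0.0873, θ₃ = 0.7854

arm 1 (φ=0.0°): x'=-0.0619, y'=0.0581
  e−x'=0.2719;  (l²−L²−(e−x')²−y'²−z²)/2L = -0.2069
  θ1 = atan2(B,A) + arccos(C/0.4801) = 1.0476
rotate P by −φ2: (0.0813, 0.0246, -0.3957)
  A cos θ + B sin θ = C:  0.1287·cos θ + -0.3957·sin θ = 0.0937
  θ2 = atan2(B,A) + arccos(C/0.4161) = 0.0873
rotate P by −φ3: (-0.0194, -0.0827, -0.3957)
  e−x'=0.2294;  (l²−L²−(e−x')²−y'²−z²)/2L = -0.1176
  θ3 = atan2(B,A) + arccos(C/0.4574) = 0.7854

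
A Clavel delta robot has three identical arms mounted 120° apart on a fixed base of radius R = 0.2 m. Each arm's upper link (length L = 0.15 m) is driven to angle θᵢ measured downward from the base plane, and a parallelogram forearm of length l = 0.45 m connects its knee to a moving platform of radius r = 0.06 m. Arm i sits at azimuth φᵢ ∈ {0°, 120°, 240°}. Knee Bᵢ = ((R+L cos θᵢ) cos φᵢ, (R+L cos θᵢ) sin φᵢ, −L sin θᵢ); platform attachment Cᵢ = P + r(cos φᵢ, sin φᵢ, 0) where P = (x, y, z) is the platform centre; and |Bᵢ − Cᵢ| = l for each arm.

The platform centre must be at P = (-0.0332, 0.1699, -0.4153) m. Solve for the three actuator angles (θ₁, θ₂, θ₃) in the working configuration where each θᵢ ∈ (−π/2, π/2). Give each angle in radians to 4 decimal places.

θ₁ = 0.7852, θ₂ = -0.0876, θ₃ = 1.1343

rotate P by −φ1: (-0.0332, 0.1699, -0.4153)
  A cos θ + B sin θ = C:  0.1732·cos θ + -0.4153·sin θ = -0.1711
  γ=atan2(-0.4153,0.1732)=-1.1757;  ψ=arccos(-0.3803)=1.9609;  θ1=γ+ψ≈0.7852
arm 2 (φ=120.0°): x'=0.1637, y'=-0.0562
  e−x'=-0.0237;  (l²−L²−(e−x')²−y'²−z²)/2L = 0.0127
  √(A²+B²)=0.4160;  θ2 = -1.6279+1.5403 ≈ -0.0876
φ3=240.0° → target in arm frame (-0.1305, -0.1137)
  A cos θ + B sin θ = C:  0.2705·cos θ + -0.4153·sin θ = -0.2620
  γ=atan2(-0.4153,0.2705)=-0.9934;  ψ=arccos(-0.5286)=2.1277;  θ3=γ+ψ≈1.1343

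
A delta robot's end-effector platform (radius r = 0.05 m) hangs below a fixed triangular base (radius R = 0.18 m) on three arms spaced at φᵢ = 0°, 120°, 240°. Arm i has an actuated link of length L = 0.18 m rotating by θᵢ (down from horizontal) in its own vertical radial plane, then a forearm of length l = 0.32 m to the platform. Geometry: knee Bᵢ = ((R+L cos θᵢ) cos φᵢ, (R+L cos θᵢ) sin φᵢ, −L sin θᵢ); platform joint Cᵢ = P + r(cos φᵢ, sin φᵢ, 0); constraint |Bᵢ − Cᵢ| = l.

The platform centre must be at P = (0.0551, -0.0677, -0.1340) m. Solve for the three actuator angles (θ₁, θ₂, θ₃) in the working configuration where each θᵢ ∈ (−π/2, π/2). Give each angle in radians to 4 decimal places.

rotate P by −φ1: (0.0551, -0.0677, -0.1340)
  A=0.0749, B=-0.1340, C=(l²−L²−A²−y'²−z²)/(2L)=0.1163
  θ1 = atan2(B,A) + arccos(C/0.1535) = -0.3494
arm 2 (φ=120.0°): x'=-0.0862, y'=-0.0139
  A=0.2162, B=-0.1340, C=(l²−L²−A²−y'²−z²)/(2L)=0.0142
  γ=atan2(-0.1340,0.2162)=-0.5549;  ψ=arccos(0.0559)=1.5149;  θ2=γ+ψ≈0.9600
arm 3 (φ=240.0°): x'=0.0311, y'=0.0816
  A=0.0989, B=-0.1340, C=(l²−L²−A²−y'²−z²)/(2L)=0.0989
  √(A²+B²)=0.1666;  θ3 = -0.9349+0.9350 ≈ 0.0001

θ₁ = -0.3494, θ₂ = 0.9600, θ₃ = 0.0001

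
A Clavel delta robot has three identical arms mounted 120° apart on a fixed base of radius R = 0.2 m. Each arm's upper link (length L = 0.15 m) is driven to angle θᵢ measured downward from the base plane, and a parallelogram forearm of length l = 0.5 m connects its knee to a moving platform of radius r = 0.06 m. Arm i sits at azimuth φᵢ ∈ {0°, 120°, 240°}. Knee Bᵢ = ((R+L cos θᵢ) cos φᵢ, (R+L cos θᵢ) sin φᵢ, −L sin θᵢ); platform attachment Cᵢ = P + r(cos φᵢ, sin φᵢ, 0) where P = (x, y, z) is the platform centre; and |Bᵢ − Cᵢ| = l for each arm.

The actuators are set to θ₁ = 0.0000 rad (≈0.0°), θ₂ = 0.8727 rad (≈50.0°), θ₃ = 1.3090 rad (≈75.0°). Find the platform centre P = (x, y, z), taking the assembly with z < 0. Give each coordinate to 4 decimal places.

(0.1940, 0.0783, -0.4844)

arm 1 at φ=0.0°: ρ1 = 0.2900;  O1 = (0.2900, 0.0000, 0.0000)
φ2=120.0°: virtual centre (-0.1182, 0.2047, -0.1149), radius l
φ3=240.0°: virtual centre (-0.0894, -0.1549, -0.1449), radius l
|O₂|²−|O₁|² = -0.0150;  |O₃|²−|O₁|² = -0.0311
linear system: -0.8164x+0.4095y = -0.0150−-0.2298z; -0.7588x+-0.3097y = -0.0311−-0.2898z
det = 0.5636;  x = 0.0309+-0.3368z,  y = 0.0249+-0.1103z
quadratic in z: (1.1256)z²+(0.1691)z+(-0.1822)=0, √Δ=0.9215 → z ∈ {-0.4844, 0.3342}; z = -0.4844 (taking z<0)
x = 0.1940, y = 0.0783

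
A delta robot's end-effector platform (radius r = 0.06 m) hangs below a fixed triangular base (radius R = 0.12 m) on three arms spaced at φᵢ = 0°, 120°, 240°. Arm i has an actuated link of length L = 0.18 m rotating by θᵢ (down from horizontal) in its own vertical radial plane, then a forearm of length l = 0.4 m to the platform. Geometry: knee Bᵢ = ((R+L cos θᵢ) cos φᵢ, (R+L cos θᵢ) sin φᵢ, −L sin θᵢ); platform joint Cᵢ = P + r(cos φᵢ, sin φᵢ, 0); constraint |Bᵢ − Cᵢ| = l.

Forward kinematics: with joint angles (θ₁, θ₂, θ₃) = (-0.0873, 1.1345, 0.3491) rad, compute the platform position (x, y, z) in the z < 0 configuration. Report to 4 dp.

arm 1 at φ=0.0°: ρ1 = 0.2393;  O1 = (0.2393, 0.0000, 0.0157)
arm 2 at φ=120.0°: ρ2 = 0.1361;  O2 = (-0.0680, 0.1178, -0.1631)
arm 3 at φ=240.0°: ρ3 = 0.2291;  O3 = (-0.1146, -0.1984, -0.0616)
subtract pairs → two planes through P
linear system: -0.6147x+0.2357y = -0.0124−-0.3577z; -0.7078x+-0.3969y = -0.0012−-0.1545z
det = 0.4108;  x = 0.0127+-0.4342z,  y = -0.0195+0.3850z
into |P−O₁|² = l²: 1.3368z² + 0.1504z + -0.1080 = 0;  Δ = 0.6002;  z = -0.3460 or 0.2335 → z<0 root = -0.3460
x = 0.1629, y = -0.1527

(0.1629, -0.1527, -0.3460)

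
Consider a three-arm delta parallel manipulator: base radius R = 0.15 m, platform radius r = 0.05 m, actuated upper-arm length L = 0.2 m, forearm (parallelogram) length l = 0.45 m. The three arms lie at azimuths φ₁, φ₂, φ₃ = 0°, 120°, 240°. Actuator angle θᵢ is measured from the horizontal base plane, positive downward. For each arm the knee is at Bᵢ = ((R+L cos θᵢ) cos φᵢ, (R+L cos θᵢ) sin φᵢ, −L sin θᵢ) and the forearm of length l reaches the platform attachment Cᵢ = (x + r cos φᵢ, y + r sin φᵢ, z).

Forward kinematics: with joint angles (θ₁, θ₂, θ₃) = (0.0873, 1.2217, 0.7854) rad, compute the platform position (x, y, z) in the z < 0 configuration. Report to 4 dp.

φ1=0.0°: virtual centre (0.2992, 0.0000, -0.0174), radius l
arm 2 at φ=120.0°: ρ2 = 0.1684;  O2 = (-0.0842, 0.1458, -0.1879)
φ3=240.0°: virtual centre (-0.1207, -0.2091, -0.1414), radius l
subtract pairs → two planes through P
linear system: -0.7669x+0.2917y = -0.0262−-0.3410z; -0.8399x+-0.4182y = -0.0116−-0.2480z
det = 0.5657;  x = 0.0253+-0.3799z,  y = -0.0232+0.1701z
into |P−O₁|² = l²: 1.1733z² + 0.2351z + -0.1266 = 0;  Δ = 0.6495;  z = -0.4437 or 0.2432 → z<0 root = -0.4437
x = 0.1939, y = -0.0987

(0.1939, -0.0987, -0.4437)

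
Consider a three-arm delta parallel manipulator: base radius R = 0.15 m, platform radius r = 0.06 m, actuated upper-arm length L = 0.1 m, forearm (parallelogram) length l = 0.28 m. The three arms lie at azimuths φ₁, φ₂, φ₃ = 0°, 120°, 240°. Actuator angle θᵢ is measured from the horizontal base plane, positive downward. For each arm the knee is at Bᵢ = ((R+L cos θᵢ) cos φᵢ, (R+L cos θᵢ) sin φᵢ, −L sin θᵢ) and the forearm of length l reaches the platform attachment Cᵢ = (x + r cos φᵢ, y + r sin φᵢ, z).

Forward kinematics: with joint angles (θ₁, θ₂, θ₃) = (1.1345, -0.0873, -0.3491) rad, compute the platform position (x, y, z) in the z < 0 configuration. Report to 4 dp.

arm 1 at φ=0.0°: e+L cos θ1 = 0.1323;  O1 = (0.1323, 0.0000, -0.0906)
O2 = (0.1896·cos120.0°, 0.1896·sin120.0°, 0.0087) = (-0.0948, 0.1642, 0.0087)
φ3=240.0°: virtual centre (-0.0920, -0.1593, 0.0342), radius l
|O₂|²−|O₁|² = 0.0103;  |O₃|²−|O₁|² = 0.0093
plane₁₂: -0.4541x+0.3284y+0.1987z = 0.0103
Cramer: x(z) = -0.0217+0.4977z;  y(z) = 0.0014+0.0831z
sphere 1 gives Az²+Bz+C=0 with A=1.2546, B=0.0282, C=-0.0465;  B²−4AC=0.2340;  roots -0.2040, 0.1815;  negative root z = -0.2040
x = -0.1233, y = -0.0156

(-0.1233, -0.0156, -0.2040)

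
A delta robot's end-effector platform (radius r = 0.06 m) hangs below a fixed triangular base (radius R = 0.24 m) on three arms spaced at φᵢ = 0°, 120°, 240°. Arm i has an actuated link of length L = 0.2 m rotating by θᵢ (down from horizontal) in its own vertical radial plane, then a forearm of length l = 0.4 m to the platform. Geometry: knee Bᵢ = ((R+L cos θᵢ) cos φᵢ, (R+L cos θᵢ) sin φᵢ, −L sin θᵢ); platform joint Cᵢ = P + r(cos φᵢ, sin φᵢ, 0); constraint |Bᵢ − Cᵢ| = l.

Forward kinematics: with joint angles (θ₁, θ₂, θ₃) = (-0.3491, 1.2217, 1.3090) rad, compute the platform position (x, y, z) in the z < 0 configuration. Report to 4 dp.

O1 = (0.3679·cos0.0°, 0.3679·sin0.0°, 0.0684) = (0.3679, 0.0000, 0.0684)
O2 = (0.2484·cos120.0°, 0.2484·sin120.0°, -0.1879) = (-0.1242, 0.2151, -0.1879)
O3 = (0.2318·cos240.0°, 0.2318·sin240.0°, -0.1932) = (-0.1159, -0.2007, -0.1932)
eliminate P² terms by subtracting sphere 1 from 2 and 3
plane₁₂: -0.9843x+0.4303y+-0.5127z = -0.0430
Cramer: x(z) = 0.0473-0.5310z;  y(z) = 0.0082-0.0233z
sphere 1 gives Az²+Bz+C=0 with A=1.2825, B=0.2034, C=-0.0524;  B²−4AC=0.3104;  roots -0.2965, 0.1379;  negative root z = -0.2965
x = 0.2047, y = 0.0150

(0.2047, 0.0150, -0.2965)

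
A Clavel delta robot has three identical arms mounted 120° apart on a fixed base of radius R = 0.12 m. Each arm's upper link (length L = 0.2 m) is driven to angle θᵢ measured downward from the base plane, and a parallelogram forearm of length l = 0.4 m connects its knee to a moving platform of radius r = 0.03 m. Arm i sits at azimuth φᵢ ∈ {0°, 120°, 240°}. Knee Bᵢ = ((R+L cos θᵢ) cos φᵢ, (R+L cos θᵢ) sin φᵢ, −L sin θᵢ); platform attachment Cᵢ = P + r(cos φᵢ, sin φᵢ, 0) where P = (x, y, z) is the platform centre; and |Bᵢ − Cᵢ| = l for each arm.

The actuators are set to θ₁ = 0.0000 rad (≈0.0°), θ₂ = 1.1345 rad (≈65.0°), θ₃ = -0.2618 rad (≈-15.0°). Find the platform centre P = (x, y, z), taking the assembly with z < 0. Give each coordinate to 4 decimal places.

(0.0811, -0.1988, -0.2772)

φ1=0.0°: virtual centre (0.2900, 0.0000, 0.0000), radius l
φ2=120.0°: virtual centre (-0.0873, 0.1511, -0.1813), radius l
arm 3 at φ=240.0°: ρ3 = 0.2832;  S3 = (-0.1416, -0.2452, 0.0518)
subtract pairs → two planes through P
linear system: -0.7545x+0.3023y = -0.0208−-0.3625z; -0.8632x+-0.4905y = -0.0012−0.1035z
det = 0.6310;  x = 0.0167+-0.2322z,  y = -0.0270+0.6197z
sphere 1 gives Az²+Bz+C=0 with A=1.4380, B=0.0935, C=-0.0846;  B²−4AC=0.4954;  roots -0.2772, 0.2122;  negative root z = -0.2772
x = 0.0811, y = -0.1988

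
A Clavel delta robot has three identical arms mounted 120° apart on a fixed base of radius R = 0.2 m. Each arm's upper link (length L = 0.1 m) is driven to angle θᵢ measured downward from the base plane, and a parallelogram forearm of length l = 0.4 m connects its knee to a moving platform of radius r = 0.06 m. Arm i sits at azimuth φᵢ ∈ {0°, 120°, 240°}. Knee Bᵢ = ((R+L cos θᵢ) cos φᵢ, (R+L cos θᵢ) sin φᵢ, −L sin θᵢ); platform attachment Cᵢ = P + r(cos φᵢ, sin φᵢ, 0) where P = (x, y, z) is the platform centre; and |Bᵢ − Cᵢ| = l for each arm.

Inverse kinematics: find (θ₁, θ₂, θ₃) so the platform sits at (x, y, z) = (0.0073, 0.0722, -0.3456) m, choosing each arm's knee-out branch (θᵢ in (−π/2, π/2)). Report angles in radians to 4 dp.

arm 1 (φ=0.0°): x'=0.0073, y'=0.0722
  A cos θ + B sin θ = C:  0.1327·cos θ + -0.3456·sin θ = 0.0387
  θ1 = atan2(B,A) + arccos(C/0.3702) = 0.2619
arm 2 (φ=120.0°): x'=0.0589, y'=-0.0424
  A=0.0811, B=-0.3456, C=(l²−L²−A²−y'²−z²)/(2L)=0.1109
  γ=atan2(-0.3456,0.0811)=-1.3402;  ψ=arccos(0.3124)=1.2531;  θ2=γ+ψ≈-0.0872
rotate P by −φ3: (-0.0662, -0.0298, -0.3456)
  A cos θ + B sin θ = C:  0.2062·cos θ + -0.3456·sin θ = -0.0642
  √(A²+B²)=0.4024;  θ3 = -1.0329+1.7310 ≈ 0.6981

θ₁ = 0.2619, θ₂ = -0.0872, θ₃ = 0.6981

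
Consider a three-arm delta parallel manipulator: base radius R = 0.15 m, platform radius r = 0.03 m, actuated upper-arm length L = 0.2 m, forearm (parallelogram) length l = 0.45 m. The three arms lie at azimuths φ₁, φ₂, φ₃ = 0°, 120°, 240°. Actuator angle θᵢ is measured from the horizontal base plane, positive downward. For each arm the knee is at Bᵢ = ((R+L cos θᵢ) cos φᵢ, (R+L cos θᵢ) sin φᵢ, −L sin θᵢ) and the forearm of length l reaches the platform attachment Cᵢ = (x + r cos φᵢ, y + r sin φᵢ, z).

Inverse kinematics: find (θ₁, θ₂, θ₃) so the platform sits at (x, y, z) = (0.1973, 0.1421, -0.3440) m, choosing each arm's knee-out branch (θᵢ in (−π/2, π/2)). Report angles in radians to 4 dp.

φ1=0.0° → target in arm frame (0.1973, 0.1421)
  e−x'=-0.0773;  (l²−L²−(e−x')²−y'²−z²)/2L = 0.0450
  √(A²+B²)=0.3526;  θ1 = -1.7918+1.4428 ≈ -0.3490
φ2=120.0° → target in arm frame (0.0244, -0.2419)
  A cos θ + B sin θ = C:  0.0956·cos θ + -0.3440·sin θ = -0.0587
  γ=atan2(-0.3440,0.0956)=-1.2998;  ψ=arccos(-0.1645)=1.7361;  θ2=γ+ψ≈0.4363
arm 3 (φ=240.0°): x'=-0.2217, y'=0.0998
  e−x'=0.3417;  (l²−L²−(e−x')²−y'²−z²)/2L = -0.2064
  √(A²+B²)=0.4849;  θ3 = -0.7887+2.0105 ≈ 1.2218

θ₁ = -0.3490, θ₂ = 0.4363, θ₃ = 1.2218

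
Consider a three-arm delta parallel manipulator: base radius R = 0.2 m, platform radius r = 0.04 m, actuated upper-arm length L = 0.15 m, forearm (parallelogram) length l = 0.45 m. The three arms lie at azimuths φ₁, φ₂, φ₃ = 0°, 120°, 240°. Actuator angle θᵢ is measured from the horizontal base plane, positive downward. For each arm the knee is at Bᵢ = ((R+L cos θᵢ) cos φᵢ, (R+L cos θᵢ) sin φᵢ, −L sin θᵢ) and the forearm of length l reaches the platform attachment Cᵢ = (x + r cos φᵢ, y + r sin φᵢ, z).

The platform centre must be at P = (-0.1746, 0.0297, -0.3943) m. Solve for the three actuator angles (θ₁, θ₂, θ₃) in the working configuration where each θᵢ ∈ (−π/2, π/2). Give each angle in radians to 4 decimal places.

θ₁ = 1.3093, θ₂ = 0.0873, θ₃ = 0.3493

rotate P by −φ1: (-0.1746, 0.0297, -0.3943)
  e−x'=0.3346;  (l²−L²−(e−x')²−y'²−z²)/2L = -0.2944
  θ1 = atan2(B,A) + arccos(C/0.5171) = 1.3093
φ2=120.0° → target in arm frame (0.1130, 0.1364)
  e−x'=0.0470;  (l²−L²−(e−x')²−y'²−z²)/2L = 0.0124
  √(A²+B²)=0.3971;  θ2 = -1.4522+1.5395 ≈ 0.0873
φ3=240.0° → target in arm frame (0.0616, -0.1661)
  e−x'=0.0984;  (l²−L²−(e−x')²−y'²−z²)/2L = -0.0424
  θ3 = atan2(B,A) + arccos(C/0.4064) = 0.3493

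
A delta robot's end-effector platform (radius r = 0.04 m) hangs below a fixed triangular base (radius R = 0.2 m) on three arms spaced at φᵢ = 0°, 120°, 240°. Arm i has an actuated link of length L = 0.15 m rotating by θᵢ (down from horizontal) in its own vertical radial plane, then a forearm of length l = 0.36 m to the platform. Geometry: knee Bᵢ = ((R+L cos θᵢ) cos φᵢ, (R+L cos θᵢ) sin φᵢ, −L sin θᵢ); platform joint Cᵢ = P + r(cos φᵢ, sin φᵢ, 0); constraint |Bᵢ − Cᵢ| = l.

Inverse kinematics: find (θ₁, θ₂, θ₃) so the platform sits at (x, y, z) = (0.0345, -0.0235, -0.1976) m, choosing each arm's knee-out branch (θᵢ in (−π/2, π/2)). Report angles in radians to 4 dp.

φ1=0.0° → target in arm frame (0.0345, -0.0235)
  A=0.1255, B=-0.1976, C=(l²−L²−A²−y'²−z²)/(2L)=0.1725
  γ=atan2(-0.1976,0.1255)=-1.0050;  ψ=arccos(0.7369)=0.7423;  θ1=γ+ψ≈-0.2627
rotate P by −φ2: (-0.0376, -0.0181, -0.1976)
  A cos θ + B sin θ = C:  0.1976·cos θ + -0.1976·sin θ = 0.0956
  √(A²+B²)=0.2794;  θ2 = -0.7854+1.2217 ≈ 0.4363
φ3=240.0° → target in arm frame (0.0031, 0.0416)
  A cos θ + B sin θ = C:  0.1569·cos θ + -0.1976·sin θ = 0.1390
  γ=atan2(-0.1976,0.1569)=-0.8997;  ψ=arccos(0.5510)=0.9873;  θ3=γ+ψ≈0.0876

θ₁ = -0.2627, θ₂ = 0.4363, θ₃ = 0.0876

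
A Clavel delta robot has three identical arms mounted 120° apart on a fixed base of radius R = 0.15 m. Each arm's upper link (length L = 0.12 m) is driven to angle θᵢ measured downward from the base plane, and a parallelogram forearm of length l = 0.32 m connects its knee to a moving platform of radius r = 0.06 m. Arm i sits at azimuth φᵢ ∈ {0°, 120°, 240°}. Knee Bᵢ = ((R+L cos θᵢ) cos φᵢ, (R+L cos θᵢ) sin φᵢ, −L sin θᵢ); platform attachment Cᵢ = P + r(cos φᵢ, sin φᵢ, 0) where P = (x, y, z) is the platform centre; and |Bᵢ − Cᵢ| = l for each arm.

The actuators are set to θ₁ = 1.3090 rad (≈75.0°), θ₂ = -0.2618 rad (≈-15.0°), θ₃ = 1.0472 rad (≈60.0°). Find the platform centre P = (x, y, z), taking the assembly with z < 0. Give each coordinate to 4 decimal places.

(-0.1172, 0.1305, -0.2850)

φ1=0.0°: virtual centre (0.1211, 0.0000, -0.1159), radius l
φ2=120.0°: virtual centre (-0.1030, 0.1783, 0.0311), radius l
φ3=240.0°: virtual centre (-0.0750, -0.1299, -0.1039), radius l
|O₂|²−|O₁|² = 0.0153;  |O₃|²−|O₁|² = 0.0052
[-0.4480 0.3566 0.2939]·P = 0.0153;  [-0.3921 -0.2598 0.0240]·P = 0.0052
det = 0.2562;  x = -0.0227+0.3314z,  y = 0.0143+-0.4079z
quadratic in z: (1.2762)z²+(0.1249)z+(-0.0681)=0, √Δ=0.6026 → z ∈ {-0.2850, 0.1872}; z = -0.2850 (taking z<0)
x = -0.1172, y = 0.1305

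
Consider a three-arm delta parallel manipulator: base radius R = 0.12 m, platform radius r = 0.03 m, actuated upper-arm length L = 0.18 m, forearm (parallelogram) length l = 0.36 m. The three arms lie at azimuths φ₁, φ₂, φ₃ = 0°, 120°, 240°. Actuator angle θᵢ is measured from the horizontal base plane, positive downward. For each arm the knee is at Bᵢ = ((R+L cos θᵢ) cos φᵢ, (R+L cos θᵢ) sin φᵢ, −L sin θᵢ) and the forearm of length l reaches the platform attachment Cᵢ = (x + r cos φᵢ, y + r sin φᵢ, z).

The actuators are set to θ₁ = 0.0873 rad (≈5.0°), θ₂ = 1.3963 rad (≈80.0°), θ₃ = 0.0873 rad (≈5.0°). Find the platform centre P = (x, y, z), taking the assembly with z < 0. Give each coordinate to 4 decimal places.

centre 1 = (0.2693·cos0.0°, 0.2693·sin0.0°, -0.0157) = (0.2693, 0.0000, -0.0157)
φ2=120.0°: virtual centre (-0.0606, 0.1050, -0.1773), radius l
centre 3 = (0.2693·cos240.0°, 0.2693·sin240.0°, -0.0157) = (-0.1347, -0.2332, -0.0157)
|centre ₂|²−|centre ₁|² = -0.0267;  |centre ₃|²−|centre ₁|² = 0.0000
plane₁₂: -0.6599x+0.2100y+-0.3231z = -0.0267
Cramer: x(z) = 0.0260-0.3157z;  y(z) = -0.0451+0.5468z
quadratic in z: (1.3986)z²+(0.1357)z+(-0.0681)=0, √Δ=0.6321 → z ∈ {-0.2745, 0.1775}; z = -0.2745 (taking z<0)
x = 0.1127, y = -0.1952

(0.1127, -0.1952, -0.2745)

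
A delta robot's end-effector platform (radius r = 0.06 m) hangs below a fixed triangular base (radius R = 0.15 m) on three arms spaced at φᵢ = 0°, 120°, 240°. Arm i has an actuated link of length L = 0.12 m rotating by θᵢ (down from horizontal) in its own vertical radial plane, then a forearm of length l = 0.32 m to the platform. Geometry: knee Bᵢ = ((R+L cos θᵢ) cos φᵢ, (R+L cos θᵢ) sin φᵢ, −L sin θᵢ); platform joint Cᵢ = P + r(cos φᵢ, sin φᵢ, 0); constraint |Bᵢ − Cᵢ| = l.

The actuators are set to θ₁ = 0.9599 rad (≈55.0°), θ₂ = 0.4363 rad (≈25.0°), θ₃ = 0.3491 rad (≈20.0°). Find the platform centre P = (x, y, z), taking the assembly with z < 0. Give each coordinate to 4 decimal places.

O1 = (0.1588·cos0.0°, 0.1588·sin0.0°, -0.0983) = (0.1588, 0.0000, -0.0983)
arm 2 at φ=120.0°: e+L cos θ2 = 0.1988;  O2 = (-0.0994, 0.1721, -0.0507)
O3 = (0.2028·cos240.0°, 0.2028·sin240.0°, -0.0410) = (-0.1014, -0.1756, -0.0410)
eliminate P² terms by subtracting sphere 1 from 2 and 3
plane₁₂: -0.5164x+0.3443y+0.0952z = 0.0072
Cramer: x(z) = -0.0146+0.2020z;  y(z) = -0.0010+0.0266z
sphere 1 gives Az²+Bz+C=0 with A=1.0415, B=0.1265, C=-0.0627;  B²−4AC=0.2771;  roots -0.3134, 0.1920;  negative root z = -0.3134
x = -0.0779, y = -0.0093

(-0.0779, -0.0093, -0.3134)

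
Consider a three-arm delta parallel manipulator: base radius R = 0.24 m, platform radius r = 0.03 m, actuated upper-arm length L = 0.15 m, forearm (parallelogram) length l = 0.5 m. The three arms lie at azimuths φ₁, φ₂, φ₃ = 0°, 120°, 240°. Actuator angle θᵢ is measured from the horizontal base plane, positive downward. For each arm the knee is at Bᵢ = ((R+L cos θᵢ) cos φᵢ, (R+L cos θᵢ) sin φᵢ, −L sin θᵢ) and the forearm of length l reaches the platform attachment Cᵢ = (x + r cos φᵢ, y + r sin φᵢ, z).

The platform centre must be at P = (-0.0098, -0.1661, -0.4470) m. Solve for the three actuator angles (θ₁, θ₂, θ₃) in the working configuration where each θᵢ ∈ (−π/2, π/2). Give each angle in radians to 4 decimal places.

θ₁ = 0.7855, θ₂ = 1.3091, θ₃ = 0.0000

φ1=0.0° → target in arm frame (-0.0098, -0.1661)
  A=0.2198, B=-0.4470, C=(l²−L²−A²−y'²−z²)/(2L)=-0.1607
  γ=atan2(-0.4470,0.2198)=-1.1138;  ψ=arccos(-0.3226)=1.8993;  θ1=γ+ψ≈0.7855
arm 2 (φ=120.0°): x'=-0.1389, y'=0.0915
  e−x'=0.3489;  (l²−L²−(e−x')²−y'²−z²)/2L = -0.3415
  θ2 = atan2(B,A) + arccos(C/0.5671) = 1.3091
φ3=240.0° → target in arm frame (0.1487, 0.0746)
  A=0.0613, B=-0.4470, C=(l²−L²−A²−y'²−z²)/(2L)=0.0613
  γ=atan2(-0.4470,0.0613)=-1.4346;  ψ=arccos(0.1358)=1.4346;  θ3=γ+ψ≈0.0000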